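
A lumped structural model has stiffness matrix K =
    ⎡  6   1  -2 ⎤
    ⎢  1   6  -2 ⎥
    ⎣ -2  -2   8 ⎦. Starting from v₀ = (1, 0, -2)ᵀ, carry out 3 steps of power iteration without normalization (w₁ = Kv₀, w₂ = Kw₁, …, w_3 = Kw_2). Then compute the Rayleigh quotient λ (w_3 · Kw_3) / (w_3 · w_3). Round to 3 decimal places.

w1 = Kv₀ = (6·1 + 1·0 + (-2)·(-2); 1·1 + 6·0 + (-2)·(-2); (-2)·1 + (-2)·0 + 8·(-2)) = (10, 5, -18)
w2 = Kw1 = (6·10 + 1·5 + (-2)·(-18); 1·10 + 6·5 + (-2)·(-18); (-2)·10 + (-2)·5 + 8·(-18)) = (101, 76, -174)
w3 = Kw2 = (1030, 905, -1746)
Kw3 = (10577, 9952, -17838)
w3·Kw3 = 1030·10577 + 905·9952 + (-1746)·(-17838) = 51046018; w3·w3 = 1030·1030 + 905·905 + (-1746)·(-1746) = 4928441
λ ≈ 51046018/4928441 = 10.357

10.357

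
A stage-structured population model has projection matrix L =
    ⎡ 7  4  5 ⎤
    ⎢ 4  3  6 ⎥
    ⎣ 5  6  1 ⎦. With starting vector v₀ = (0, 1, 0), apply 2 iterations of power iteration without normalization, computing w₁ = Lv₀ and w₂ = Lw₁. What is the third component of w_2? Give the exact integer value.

44

w1 = Lv₀ = (4, 3, 6)
w2 = Lw1 = (70, 61, 44)
The requested component of w2 is 44.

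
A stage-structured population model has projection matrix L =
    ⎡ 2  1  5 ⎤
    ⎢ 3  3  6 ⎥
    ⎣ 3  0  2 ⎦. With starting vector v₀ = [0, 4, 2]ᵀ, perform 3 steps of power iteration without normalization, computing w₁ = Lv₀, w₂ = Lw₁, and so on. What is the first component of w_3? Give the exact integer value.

w1 = Lv₀ = (14, 24, 4)
w2 = Lw1 = (72, 138, 50)
w3 = Lw2 = (532, 930, 316)
The requested component of w3 is 532.

532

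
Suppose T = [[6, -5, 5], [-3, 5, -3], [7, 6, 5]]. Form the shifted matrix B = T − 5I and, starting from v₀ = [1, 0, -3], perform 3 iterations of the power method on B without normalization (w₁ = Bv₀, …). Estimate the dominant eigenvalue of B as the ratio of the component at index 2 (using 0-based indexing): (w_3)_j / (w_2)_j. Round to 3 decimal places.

B = T − 5I has rows (1, -5, 5); (-3, 0, -3); (7, 6, 0)
w1 = Bv₀ = (-14, 6, 7)
w2 = Bw1 = (-9, 21, -62)
w3 = Bw2 = (-424, 213, 63)
Ratio: 63/-62 = -1.016

-1.016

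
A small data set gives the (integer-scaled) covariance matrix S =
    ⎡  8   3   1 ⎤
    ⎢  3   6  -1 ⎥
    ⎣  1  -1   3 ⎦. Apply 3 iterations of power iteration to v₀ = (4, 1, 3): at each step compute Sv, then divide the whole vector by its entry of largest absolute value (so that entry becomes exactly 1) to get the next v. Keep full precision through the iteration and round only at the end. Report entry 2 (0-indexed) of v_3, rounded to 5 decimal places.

0.09821

Sv0 = (38.000000, 15.000000, 12.000000); divide by 38.000000 → v1 = (1.000000, 0.394737, 0.315789)
Sv1 = (9.500000, 5.052632, 1.552632); divide by 9.500000 → v2 = (1.000000, 0.531856, 0.163435)
Sv2 = (9.759003, 6.027701, 0.958449); divide by 9.759003 → v3 = (1.000000, 0.617655, 0.098212)
Requested entry of v3: 346/3523 = 0.09821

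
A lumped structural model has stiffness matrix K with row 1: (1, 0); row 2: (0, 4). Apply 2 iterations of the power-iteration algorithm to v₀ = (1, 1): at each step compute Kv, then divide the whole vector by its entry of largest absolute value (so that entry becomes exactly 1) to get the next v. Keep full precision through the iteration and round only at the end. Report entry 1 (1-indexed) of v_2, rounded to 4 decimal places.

0.0625

Kv0 = (1.00000, 4.00000); divide by 4.00000 → v1 = (0.25000, 1.00000)
Kv1 = (0.25000, 4.00000); divide by 4.00000 → v2 = (0.06250, 1.00000)
Requested entry of v2: 1/16 = 0.0625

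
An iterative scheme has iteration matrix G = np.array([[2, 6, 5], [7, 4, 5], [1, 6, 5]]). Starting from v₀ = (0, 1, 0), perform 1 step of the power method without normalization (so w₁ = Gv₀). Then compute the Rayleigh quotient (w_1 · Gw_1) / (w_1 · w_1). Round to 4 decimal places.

w1 = Gv₀ = (2·0 + 6·1 + 5·0; 7·0 + 4·1 + 5·0; 1·0 + 6·1 + 5·0) = (6, 4, 6)
Gw1 = (66, 88, 60)
w1·Gw1 = 6·66 + 4·88 + 6·60 = 1108; w1·w1 = 6·6 + 4·4 + 6·6 = 88
λ ≈ 1108/88 = 12.5909

λ ≈ 12.5909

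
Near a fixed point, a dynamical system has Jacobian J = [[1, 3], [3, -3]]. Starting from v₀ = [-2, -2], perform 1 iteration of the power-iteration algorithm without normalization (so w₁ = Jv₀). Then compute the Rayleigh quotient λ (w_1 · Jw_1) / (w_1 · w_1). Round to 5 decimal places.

w1 = Jv₀ = (1·(-2) + 3·(-2); 3·(-2) + (-3)·(-2)) = (-8, 0)
Jw1 = (-8, -24)
w1·Jw1 = (-8)·(-8) + 0·(-24) = 64; w1·w1 = (-8)·(-8) + 0·0 = 64
λ ≈ 64/64 = 1.00000

λ ≈ 1.00000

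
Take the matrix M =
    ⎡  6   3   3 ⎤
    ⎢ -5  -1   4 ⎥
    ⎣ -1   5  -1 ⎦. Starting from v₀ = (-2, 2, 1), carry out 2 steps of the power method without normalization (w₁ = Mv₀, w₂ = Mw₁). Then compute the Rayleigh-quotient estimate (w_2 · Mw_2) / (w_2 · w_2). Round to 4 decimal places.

w1 = Mv₀ = (-3, 12, 11)
w2 = Mw1 = (51, 47, 52)
Mw2 = (603, -94, 132)
w2·Mw2 = 51·603 + 47·(-94) + 52·132 = 33199; w2·w2 = 51·51 + 47·47 + 52·52 = 7514
λ ≈ 33199/7514 = 4.4183

λ ≈ 4.4183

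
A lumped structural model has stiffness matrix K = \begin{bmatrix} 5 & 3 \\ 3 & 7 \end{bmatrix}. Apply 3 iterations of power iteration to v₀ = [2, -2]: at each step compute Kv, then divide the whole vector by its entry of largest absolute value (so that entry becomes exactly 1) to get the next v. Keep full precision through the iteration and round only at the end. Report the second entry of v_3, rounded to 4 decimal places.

Kv0 = (4.00000, -8.00000); divide by -8.00000 → v1 = (-0.50000, 1.00000)
Kv1 = (0.50000, 5.50000); divide by 5.50000 → v2 = (0.09091, 1.00000)
Kv2 = (3.45455, 7.27273); divide by 7.27273 → v3 = (0.47500, 1.00000)
Requested entry of v3: -320/-320 = 1.0000

1.0000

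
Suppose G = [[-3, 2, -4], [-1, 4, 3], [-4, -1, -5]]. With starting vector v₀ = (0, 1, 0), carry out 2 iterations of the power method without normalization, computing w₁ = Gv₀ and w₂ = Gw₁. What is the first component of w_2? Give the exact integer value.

w1 = Gv₀ = (2, 4, -1)
w2 = Gw1 = (6, 11, -7)
The requested component of w2 is 6.

6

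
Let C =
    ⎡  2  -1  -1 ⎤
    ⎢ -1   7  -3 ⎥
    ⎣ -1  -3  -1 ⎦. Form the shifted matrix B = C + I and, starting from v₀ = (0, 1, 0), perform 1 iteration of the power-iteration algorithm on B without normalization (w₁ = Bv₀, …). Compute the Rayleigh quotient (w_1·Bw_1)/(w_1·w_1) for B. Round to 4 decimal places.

μ ≈ 9.0405

B = C + I has rows (3, -1, -1); (-1, 8, -3); (-1, -3, 0)
w1 = Bv₀ = (3·0 + (-1)·1 + (-1)·0; (-1)·0 + 8·1 + (-3)·0; (-1)·0 + (-3)·1 + 0·0) = (-1, 8, -3)
Bw1 = (-8, 74, -23)
w1·Bw1 = 669; w1·w1 = 74; μ ≈ 669/74 = 9.0405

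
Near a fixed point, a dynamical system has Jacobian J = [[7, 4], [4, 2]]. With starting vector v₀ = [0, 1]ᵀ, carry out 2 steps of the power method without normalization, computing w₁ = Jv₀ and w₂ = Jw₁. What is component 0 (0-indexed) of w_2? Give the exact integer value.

36

w1 = Jv₀ = (7·0 + 4·1; 4·0 + 2·1) = (4, 2)
w2 = Jw1 = (7·4 + 4·2; 4·4 + 2·2) = (36, 20)
The requested component of w2 is 36.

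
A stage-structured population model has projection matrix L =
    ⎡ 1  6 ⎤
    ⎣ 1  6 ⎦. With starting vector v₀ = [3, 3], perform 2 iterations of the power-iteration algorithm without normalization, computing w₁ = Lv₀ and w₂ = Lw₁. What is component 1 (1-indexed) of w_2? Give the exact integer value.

147

w1 = Lv₀ = (21, 21)
w2 = Lw1 = (147, 147)
The requested component of w2 is 147.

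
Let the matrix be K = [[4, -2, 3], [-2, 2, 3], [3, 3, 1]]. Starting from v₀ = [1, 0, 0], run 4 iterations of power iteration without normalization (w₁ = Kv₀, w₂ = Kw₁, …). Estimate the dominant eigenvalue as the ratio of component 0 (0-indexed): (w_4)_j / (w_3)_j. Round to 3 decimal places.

λ ≈ 6.248

w1 = Kv₀ = (4·1 + (-2)·0 + 3·0; (-2)·1 + 2·0 + 3·0; 3·1 + 3·0 + 1·0) = (4, -2, 3)
w2 = Kw1 = (4·4 + (-2)·(-2) + 3·3; (-2)·4 + 2·(-2) + 3·3; 3·4 + 3·(-2) + 1·3) = (29, -3, 9)
w3 = Kw2 = (149, -37, 87)
w4 = Kw3 = (931, -111, 423)
Ratio at component: 931 / 149 = 6.248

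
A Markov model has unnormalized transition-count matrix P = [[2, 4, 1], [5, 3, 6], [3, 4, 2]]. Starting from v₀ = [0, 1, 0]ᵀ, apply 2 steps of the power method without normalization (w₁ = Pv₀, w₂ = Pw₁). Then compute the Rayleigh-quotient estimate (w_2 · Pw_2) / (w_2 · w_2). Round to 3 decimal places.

w1 = Pv₀ = (2·0 + 4·1 + 1·0; 5·0 + 3·1 + 6·0; 3·0 + 4·1 + 2·0) = (4, 3, 4)
w2 = Pw1 = (2·4 + 4·3 + 1·4; 5·4 + 3·3 + 6·4; 3·4 + 4·3 + 2·4) = (24, 53, 32)
Pw2 = (292, 471, 348)
w2·Pw2 = 24·292 + 53·471 + 32·348 = 43107; w2·w2 = 24·24 + 53·53 + 32·32 = 4409
λ ≈ 43107/4409 = 9.777

9.777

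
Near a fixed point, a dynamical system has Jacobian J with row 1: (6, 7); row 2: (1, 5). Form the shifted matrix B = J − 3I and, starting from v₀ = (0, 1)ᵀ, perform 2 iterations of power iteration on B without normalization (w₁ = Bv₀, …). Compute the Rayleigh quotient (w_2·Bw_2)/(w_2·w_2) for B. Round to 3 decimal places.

5.198

B = J − 3I has rows (3, 7); (1, 2)
w1 = Bv₀ = (7, 2)
w2 = Bw1 = (35, 11)
Bw2 = (182, 57)
w2·Bw2 = 6997; w2·w2 = 1346; μ ≈ 6997/1346 = 5.198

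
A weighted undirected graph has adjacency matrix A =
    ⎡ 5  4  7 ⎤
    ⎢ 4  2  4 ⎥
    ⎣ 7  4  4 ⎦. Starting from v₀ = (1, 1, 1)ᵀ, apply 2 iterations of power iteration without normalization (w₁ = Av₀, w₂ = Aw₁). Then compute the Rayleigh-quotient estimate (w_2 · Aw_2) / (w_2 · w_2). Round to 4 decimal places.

14.1490

w1 = Av₀ = (16, 10, 15)
w2 = Aw1 = (225, 144, 212)
Aw2 = (3185, 2036, 2999)
w2·Aw2 = 225·3185 + 144·2036 + 212·2999 = 1645597; w2·w2 = 225·225 + 144·144 + 212·212 = 116305
λ ≈ 1645597/116305 = 14.1490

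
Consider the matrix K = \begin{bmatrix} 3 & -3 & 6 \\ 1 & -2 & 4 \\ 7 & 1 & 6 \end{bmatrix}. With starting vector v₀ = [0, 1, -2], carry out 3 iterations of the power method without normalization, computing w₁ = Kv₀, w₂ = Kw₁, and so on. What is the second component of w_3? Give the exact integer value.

w1 = Kv₀ = (-15, -10, -11)
w2 = Kw1 = (-81, -39, -181)
w3 = Kw2 = (-1212, -727, -1692)
The requested component of w3 is -727.

-727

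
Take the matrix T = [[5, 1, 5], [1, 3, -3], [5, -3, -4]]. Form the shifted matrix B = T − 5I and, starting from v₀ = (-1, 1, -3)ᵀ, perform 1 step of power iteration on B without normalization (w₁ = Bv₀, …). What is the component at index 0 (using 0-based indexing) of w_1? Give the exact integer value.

B = T − 5I has rows (0, 1, 5); (1, -2, -3); (5, -3, -9)
w1 = Bv₀ = (-14, 6, 19)
Requested component of w1: -14

-14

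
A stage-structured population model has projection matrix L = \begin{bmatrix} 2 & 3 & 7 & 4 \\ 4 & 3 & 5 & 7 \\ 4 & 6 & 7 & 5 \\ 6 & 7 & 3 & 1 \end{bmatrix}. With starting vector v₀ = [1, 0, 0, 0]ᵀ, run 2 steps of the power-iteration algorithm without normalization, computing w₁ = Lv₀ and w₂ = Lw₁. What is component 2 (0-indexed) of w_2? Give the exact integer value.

90

w1 = Lv₀ = (2·1 + 3·0 + 7·0 + 4·0; 4·1 + 3·0 + 5·0 + 7·0; 4·1 + 6·0 + 7·0 + 5·0; 6·1 + 7·0 + 3·0 + 1·0) = (2, 4, 4, 6)
w2 = Lw1 = (2·2 + 3·4 + 7·4 + 4·6; 4·2 + 3·4 + 5·4 + 7·6; 4·2 + 6·4 + 7·4 + 5·6; 6·2 + 7·4 + 3·4 + 1·6) = (68, 82, 90, 58)
The requested component of w2 is 90.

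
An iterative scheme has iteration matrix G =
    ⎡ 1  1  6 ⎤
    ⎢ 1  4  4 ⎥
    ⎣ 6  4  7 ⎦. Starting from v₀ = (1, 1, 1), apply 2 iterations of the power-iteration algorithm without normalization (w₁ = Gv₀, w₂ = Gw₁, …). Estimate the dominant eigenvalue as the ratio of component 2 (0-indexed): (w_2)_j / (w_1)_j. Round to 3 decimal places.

11.941

w1 = Gv₀ = (8, 9, 17)
w2 = Gw1 = (119, 112, 203)
Ratio at component: 203 / 17 = 11.941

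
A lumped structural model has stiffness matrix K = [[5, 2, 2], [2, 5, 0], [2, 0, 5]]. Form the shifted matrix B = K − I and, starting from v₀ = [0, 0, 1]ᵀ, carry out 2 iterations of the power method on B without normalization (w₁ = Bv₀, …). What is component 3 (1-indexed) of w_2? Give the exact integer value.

20

B = K − I has rows (4, 2, 2); (2, 4, 0); (2, 0, 4)
w1 = Bv₀ = (4·0 + 2·0 + 2·1; 2·0 + 4·0 + 0·1; 2·0 + 0·0 + 4·1) = (2, 0, 4)
w2 = Bw1 = (4·2 + 2·0 + 2·4; 2·2 + 4·0 + 0·4; 2·2 + 0·0 + 4·4) = (16, 4, 20)
Requested component of w2: 20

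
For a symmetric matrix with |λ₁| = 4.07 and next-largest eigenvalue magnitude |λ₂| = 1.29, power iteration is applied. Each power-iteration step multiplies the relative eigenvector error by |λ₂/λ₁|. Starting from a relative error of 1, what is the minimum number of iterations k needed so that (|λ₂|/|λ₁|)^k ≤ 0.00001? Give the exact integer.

|λ₂/λ₁| = 1.29/4.07 = 0.31695
Need k ≥ ln(0.00001) / ln(0.31695) = -11.5129 / -1.1490 ≈ 10.020
Smallest integer k satisfying the bound: 11

11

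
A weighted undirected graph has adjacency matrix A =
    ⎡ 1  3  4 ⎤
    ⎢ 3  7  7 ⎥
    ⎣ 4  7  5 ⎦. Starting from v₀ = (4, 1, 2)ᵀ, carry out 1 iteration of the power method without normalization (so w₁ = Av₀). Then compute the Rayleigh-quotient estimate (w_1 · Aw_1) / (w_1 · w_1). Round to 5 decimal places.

λ ≈ 14.76030

w1 = Av₀ = (15, 33, 33)
Aw1 = (246, 507, 456)
w1·Aw1 = 15·246 + 33·507 + 33·456 = 35469; w1·w1 = 15·15 + 33·33 + 33·33 = 2403
λ ≈ 35469/2403 = 14.76030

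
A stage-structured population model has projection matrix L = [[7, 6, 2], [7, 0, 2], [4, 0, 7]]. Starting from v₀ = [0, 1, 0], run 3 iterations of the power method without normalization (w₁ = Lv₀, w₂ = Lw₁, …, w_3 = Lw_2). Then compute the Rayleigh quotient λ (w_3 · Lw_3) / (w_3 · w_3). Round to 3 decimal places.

λ ≈ 12.577

w1 = Lv₀ = (6, 0, 0)
w2 = Lw1 = (42, 42, 24)
w3 = Lw2 = (594, 342, 336)
Lw3 = (6882, 4830, 4728)
w3·Lw3 = 594·6882 + 342·4830 + 336·4728 = 7328376; w3·w3 = 594·594 + 342·342 + 336·336 = 582696
λ ≈ 7328376/582696 = 12.577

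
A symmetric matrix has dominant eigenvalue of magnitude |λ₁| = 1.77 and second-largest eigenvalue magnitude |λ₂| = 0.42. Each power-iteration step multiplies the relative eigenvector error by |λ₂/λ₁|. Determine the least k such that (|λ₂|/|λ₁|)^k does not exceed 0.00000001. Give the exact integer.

13

|λ₂/λ₁| = 0.42/1.77 = 0.23729
Need k ≥ ln(0.00000001) / ln(0.23729) = -18.4207 / -1.4385 ≈ 12.806
Smallest integer k satisfying the bound: 13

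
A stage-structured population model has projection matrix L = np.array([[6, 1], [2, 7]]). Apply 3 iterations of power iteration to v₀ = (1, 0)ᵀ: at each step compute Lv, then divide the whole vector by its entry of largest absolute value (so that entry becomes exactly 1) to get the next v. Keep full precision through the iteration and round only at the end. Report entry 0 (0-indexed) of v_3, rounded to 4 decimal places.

Lv0 = (6.00000, 2.00000); divide by 6.00000 → v1 = (1.00000, 0.33333)
Lv1 = (6.33333, 4.33333); divide by 6.33333 → v2 = (1.00000, 0.68421)
Lv2 = (6.68421, 6.78947); divide by 6.78947 → v3 = (0.98450, 1.00000)
Requested entry of v3: 254/258 = 0.9845

0.9845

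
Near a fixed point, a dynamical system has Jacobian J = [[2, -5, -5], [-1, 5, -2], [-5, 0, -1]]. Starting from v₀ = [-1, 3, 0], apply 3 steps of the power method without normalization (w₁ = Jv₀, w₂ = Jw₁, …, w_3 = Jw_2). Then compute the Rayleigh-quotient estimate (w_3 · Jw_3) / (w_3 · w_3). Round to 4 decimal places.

w1 = Jv₀ = (2·(-1) + (-5)·3 + (-5)·0; (-1)·(-1) + 5·3 + (-2)·0; (-5)·(-1) + 0·3 + (-1)·0) = (-17, 16, 5)
w2 = Jw1 = (2·(-17) + (-5)·16 + (-5)·5; (-1)·(-17) + 5·16 + (-2)·5; (-5)·(-17) + 0·16 + (-1)·5) = (-139, 87, 80)
w3 = Jw2 = (-1113, 414, 615)
Jw3 = (-7371, 1953, 4950)
w3·Jw3 = (-1113)·(-7371) + 414·1953 + 615·4950 = 12056715; w3·w3 = (-1113)·(-1113) + 414·414 + 615·615 = 1788390
λ ≈ 12056715/1788390 = 6.7417

λ ≈ 6.7417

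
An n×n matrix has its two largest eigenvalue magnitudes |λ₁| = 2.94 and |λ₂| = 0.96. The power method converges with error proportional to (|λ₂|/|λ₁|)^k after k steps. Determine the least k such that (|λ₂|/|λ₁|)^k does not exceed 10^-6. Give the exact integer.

13

|λ₂/λ₁| = 0.96/2.94 = 0.32653
Need k ≥ ln(10^-6) / ln(0.32653) = -13.8155 / -1.1192 ≈ 12.344
Smallest integer k satisfying the bound: 13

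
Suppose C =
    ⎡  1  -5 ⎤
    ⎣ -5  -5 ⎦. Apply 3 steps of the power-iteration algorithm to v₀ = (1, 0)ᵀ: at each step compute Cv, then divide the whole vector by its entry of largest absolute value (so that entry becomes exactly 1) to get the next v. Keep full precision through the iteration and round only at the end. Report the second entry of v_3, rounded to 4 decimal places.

Cv0 = (1.00000, -5.00000); divide by -5.00000 → v1 = (-0.20000, 1.00000)
Cv1 = (-5.20000, -4.00000); divide by -5.20000 → v2 = (1.00000, 0.76923)
Cv2 = (-2.84615, -8.84615); divide by -8.84615 → v3 = (0.32174, 1.00000)
Requested entry of v3: -230/-230 = 1.0000

1.0000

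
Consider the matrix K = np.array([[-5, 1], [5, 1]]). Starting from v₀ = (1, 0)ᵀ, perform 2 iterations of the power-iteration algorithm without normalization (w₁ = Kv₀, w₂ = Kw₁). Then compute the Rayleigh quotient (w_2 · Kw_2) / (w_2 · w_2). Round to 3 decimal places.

w1 = Kv₀ = (-5, 5)
w2 = Kw1 = (30, -20)
Kw2 = (-170, 130)
w2·Kw2 = 30·(-170) + (-20)·130 = -7700; w2·w2 = 30·30 + (-20)·(-20) = 1300
λ ≈ -7700/1300 = -5.923

λ ≈ -5.923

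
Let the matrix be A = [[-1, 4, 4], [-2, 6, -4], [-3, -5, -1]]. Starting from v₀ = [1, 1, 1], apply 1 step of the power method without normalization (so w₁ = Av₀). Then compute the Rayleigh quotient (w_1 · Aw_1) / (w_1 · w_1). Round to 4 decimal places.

λ ≈ -1.4846

w1 = Av₀ = ((-1)·1 + 4·1 + 4·1; (-2)·1 + 6·1 + (-4)·1; (-3)·1 + (-5)·1 + (-1)·1) = (7, 0, -9)
Aw1 = (-43, 22, -12)
w1·Aw1 = 7·(-43) + 0·22 + (-9)·(-12) = -193; w1·w1 = 7·7 + 0·0 + (-9)·(-9) = 130
λ ≈ -193/130 = -1.4846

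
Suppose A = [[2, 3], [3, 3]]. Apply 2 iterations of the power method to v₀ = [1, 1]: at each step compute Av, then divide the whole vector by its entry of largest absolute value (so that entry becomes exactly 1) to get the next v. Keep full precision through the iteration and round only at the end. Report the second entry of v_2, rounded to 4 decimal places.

Av0 = (5.00000, 6.00000); divide by 6.00000 → v1 = (0.83333, 1.00000)
Av1 = (4.66667, 5.50000); divide by 5.50000 → v2 = (0.84848, 1.00000)
Requested entry of v2: 33/33 = 1.0000

1.0000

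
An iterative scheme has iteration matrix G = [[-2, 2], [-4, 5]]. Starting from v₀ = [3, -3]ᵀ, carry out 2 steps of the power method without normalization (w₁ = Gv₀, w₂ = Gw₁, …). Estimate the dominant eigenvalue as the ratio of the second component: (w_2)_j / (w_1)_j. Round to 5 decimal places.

λ ≈ 3.22222

w1 = Gv₀ = (-12, -27)
w2 = Gw1 = (-30, -87)
Ratio at component: -87 / -27 = 3.22222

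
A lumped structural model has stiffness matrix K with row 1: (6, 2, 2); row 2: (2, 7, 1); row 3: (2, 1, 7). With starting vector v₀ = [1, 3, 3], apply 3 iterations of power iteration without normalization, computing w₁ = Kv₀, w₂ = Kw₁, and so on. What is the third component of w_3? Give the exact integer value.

w1 = Kv₀ = (6·1 + 2·3 + 2·3; 2·1 + 7·3 + 1·3; 2·1 + 1·3 + 7·3) = (18, 26, 26)
w2 = Kw1 = (6·18 + 2·26 + 2·26; 2·18 + 7·26 + 1·26; 2·18 + 1·26 + 7·26) = (212, 244, 244)
w3 = Kw2 = (2248, 2376, 2376)
The requested component of w3 is 2376.

2376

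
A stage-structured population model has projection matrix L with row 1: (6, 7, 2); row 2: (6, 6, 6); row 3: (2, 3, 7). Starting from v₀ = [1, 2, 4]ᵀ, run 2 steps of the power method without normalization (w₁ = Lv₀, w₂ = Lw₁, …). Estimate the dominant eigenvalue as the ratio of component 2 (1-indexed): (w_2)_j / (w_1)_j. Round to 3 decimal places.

15.143

w1 = Lv₀ = (6·1 + 7·2 + 2·4; 6·1 + 6·2 + 6·4; 2·1 + 3·2 + 7·4) = (28, 42, 36)
w2 = Lw1 = (6·28 + 7·42 + 2·36; 6·28 + 6·42 + 6·36; 2·28 + 3·42 + 7·36) = (534, 636, 434)
Ratio at component: 636 / 42 = 15.143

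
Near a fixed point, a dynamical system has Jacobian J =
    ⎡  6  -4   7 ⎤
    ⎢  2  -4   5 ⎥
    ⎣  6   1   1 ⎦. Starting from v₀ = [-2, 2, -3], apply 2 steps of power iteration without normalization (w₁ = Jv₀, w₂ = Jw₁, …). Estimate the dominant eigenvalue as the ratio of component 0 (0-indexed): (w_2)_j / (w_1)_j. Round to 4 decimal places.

λ ≈ 5.5854

w1 = Jv₀ = (-41, -27, -13)
w2 = Jw1 = (-229, -39, -286)
Ratio at component: -229 / -41 = 5.5854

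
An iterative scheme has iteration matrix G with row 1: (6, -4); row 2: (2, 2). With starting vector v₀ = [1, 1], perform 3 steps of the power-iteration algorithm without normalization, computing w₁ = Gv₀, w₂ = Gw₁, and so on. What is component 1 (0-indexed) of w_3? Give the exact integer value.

w1 = Gv₀ = (6·1 + (-4)·1; 2·1 + 2·1) = (2, 4)
w2 = Gw1 = (6·2 + (-4)·4; 2·2 + 2·4) = (-4, 12)
w3 = Gw2 = (-72, 16)
The requested component of w3 is 16.

16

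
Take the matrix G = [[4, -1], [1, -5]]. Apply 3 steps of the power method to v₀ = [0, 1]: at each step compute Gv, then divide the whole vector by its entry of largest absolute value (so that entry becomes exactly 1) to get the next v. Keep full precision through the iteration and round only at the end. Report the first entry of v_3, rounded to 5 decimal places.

Gv0 = (-1.000000, -5.000000); divide by -5.000000 → v1 = (0.200000, 1.000000)
Gv1 = (-0.200000, -4.800000); divide by -4.800000 → v2 = (0.041667, 1.000000)
Gv2 = (-0.833333, -4.958333); divide by -4.958333 → v3 = (0.168067, 1.000000)
Requested entry of v3: -20/-119 = 0.16807

0.16807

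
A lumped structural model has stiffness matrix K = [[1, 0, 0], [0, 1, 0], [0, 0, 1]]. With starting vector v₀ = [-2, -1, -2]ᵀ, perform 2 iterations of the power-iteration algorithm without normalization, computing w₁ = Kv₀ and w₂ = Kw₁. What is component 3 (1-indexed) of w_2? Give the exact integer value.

w1 = Kv₀ = (-2, -1, -2)
w2 = Kw1 = (-2, -1, -2)
The requested component of w2 is -2.

-2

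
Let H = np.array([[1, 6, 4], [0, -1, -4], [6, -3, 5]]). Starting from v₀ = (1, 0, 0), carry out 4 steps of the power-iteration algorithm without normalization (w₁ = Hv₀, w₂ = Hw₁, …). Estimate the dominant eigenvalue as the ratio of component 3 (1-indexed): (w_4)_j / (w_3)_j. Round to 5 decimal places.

6.26866

w1 = Hv₀ = (1·1 + 6·0 + 4·0; 0·1 + (-1)·0 + (-4)·0; 6·1 + (-3)·0 + 5·0) = (1, 0, 6)
w2 = Hw1 = (1·1 + 6·0 + 4·6; 0·1 + (-1)·0 + (-4)·6; 6·1 + (-3)·0 + 5·6) = (25, -24, 36)
w3 = Hw2 = (25, -120, 402)
w4 = Hw3 = (913, -1488, 2520)
Ratio at component: 2520 / 402 = 6.26866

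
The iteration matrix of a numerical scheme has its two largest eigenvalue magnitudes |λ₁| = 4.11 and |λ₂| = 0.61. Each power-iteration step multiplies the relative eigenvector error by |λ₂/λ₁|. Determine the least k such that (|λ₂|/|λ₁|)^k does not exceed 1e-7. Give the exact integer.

|λ₂/λ₁| = 0.61/4.11 = 0.14842
Need k ≥ ln(1e-7) / ln(0.14842) = -16.1181 / -1.9077 ≈ 8.449
Smallest integer k satisfying the bound: 9

9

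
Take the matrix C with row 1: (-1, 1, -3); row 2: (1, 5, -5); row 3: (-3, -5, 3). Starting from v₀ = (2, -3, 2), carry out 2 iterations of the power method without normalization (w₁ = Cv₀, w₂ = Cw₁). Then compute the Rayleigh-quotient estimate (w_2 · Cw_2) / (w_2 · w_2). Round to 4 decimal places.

λ ≈ 9.7325

w1 = Cv₀ = ((-1)·2 + 1·(-3) + (-3)·2; 1·2 + 5·(-3) + (-5)·2; (-3)·2 + (-5)·(-3) + 3·2) = (-11, -23, 15)
w2 = Cw1 = ((-1)·(-11) + 1·(-23) + (-3)·15; 1·(-11) + 5·(-23) + (-5)·15; (-3)·(-11) + (-5)·(-23) + 3·15) = (-57, -201, 193)
Cw2 = (-723, -2027, 1755)
w2·Cw2 = (-57)·(-723) + (-201)·(-2027) + 193·1755 = 787353; w2·w2 = (-57)·(-57) + (-201)·(-201) + 193·193 = 80899
λ ≈ 787353/80899 = 9.7325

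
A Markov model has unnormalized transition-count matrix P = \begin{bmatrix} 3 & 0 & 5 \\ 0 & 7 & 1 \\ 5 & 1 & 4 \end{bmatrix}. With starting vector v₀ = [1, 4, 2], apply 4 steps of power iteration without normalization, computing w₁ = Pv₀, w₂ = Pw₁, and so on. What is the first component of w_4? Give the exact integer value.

11056

w1 = Pv₀ = (13, 30, 17)
w2 = Pw1 = (124, 227, 163)
w3 = Pw2 = (1187, 1752, 1499)
w4 = Pw3 = (11056, 13763, 13683)
The requested component of w4 is 11056.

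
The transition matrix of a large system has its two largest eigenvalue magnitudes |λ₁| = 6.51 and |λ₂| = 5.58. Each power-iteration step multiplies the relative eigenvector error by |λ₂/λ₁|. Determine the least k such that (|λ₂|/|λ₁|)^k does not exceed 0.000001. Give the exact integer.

90

|λ₂/λ₁| = 5.58/6.51 = 0.85714
Need k ≥ ln(0.000001) / ln(0.85714) = -13.8155 / -0.1542 ≈ 89.623
Smallest integer k satisfying the bound: 90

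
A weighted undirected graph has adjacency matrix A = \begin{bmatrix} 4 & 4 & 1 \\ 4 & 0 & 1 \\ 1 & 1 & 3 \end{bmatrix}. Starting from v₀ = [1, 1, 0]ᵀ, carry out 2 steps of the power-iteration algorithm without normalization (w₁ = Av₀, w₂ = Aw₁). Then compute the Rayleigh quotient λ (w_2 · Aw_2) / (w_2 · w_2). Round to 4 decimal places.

λ ≈ 6.9337

w1 = Av₀ = (8, 4, 2)
w2 = Aw1 = (50, 34, 18)
Aw2 = (354, 218, 138)
w2·Aw2 = 50·354 + 34·218 + 18·138 = 27596; w2·w2 = 50·50 + 34·34 + 18·18 = 3980
λ ≈ 27596/3980 = 6.9337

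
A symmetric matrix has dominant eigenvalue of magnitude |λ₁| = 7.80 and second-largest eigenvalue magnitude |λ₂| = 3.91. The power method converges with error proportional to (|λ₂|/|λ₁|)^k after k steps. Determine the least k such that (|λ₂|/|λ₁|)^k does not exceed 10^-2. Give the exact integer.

7

|λ₂/λ₁| = 3.91/7.80 = 0.50128
Need k ≥ ln(10^-2) / ln(0.50128) = -4.6052 / -0.6906 ≈ 6.668
Smallest integer k satisfying the bound: 7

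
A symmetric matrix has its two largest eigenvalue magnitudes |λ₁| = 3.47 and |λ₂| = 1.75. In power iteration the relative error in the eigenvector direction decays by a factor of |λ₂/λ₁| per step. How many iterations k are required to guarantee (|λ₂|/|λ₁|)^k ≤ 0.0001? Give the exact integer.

14

|λ₂/λ₁| = 1.75/3.47 = 0.50432
Need k ≥ ln(0.0001) / ln(0.50432) = -9.2103 / -0.6845 ≈ 13.455
Smallest integer k satisfying the bound: 14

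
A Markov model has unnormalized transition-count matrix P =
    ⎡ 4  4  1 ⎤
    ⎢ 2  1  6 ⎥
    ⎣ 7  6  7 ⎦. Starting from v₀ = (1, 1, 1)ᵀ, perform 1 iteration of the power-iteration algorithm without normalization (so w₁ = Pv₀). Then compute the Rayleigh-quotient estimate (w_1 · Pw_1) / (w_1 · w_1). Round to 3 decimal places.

12.973

w1 = Pv₀ = (4·1 + 4·1 + 1·1; 2·1 + 1·1 + 6·1; 7·1 + 6·1 + 7·1) = (9, 9, 20)
Pw1 = (92, 147, 257)
w1·Pw1 = 9·92 + 9·147 + 20·257 = 7291; w1·w1 = 9·9 + 9·9 + 20·20 = 562
λ ≈ 7291/562 = 12.973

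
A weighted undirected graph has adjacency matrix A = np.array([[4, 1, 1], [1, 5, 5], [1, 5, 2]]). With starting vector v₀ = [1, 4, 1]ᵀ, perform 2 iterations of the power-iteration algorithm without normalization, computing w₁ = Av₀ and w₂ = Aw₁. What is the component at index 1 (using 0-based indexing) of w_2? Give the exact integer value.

w1 = Av₀ = (4·1 + 1·4 + 1·1; 1·1 + 5·4 + 5·1; 1·1 + 5·4 + 2·1) = (9, 26, 23)
w2 = Aw1 = (4·9 + 1·26 + 1·23; 1·9 + 5·26 + 5·23; 1·9 + 5·26 + 2·23) = (85, 254, 185)
The requested component of w2 is 254.

254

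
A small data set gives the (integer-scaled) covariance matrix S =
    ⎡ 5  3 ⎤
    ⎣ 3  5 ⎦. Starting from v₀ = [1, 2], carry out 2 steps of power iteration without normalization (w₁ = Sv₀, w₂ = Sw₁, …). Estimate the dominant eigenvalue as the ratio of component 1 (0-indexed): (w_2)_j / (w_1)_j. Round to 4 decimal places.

λ ≈ 7.5385

w1 = Sv₀ = (5·1 + 3·2; 3·1 + 5·2) = (11, 13)
w2 = Sw1 = (5·11 + 3·13; 3·11 + 5·13) = (94, 98)
Ratio at component: 98 / 13 = 7.5385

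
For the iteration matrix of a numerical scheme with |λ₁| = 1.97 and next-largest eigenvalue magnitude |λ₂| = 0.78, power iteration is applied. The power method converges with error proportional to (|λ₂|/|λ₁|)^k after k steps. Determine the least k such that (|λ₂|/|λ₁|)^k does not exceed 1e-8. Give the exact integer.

20

|λ₂/λ₁| = 0.78/1.97 = 0.39594
Need k ≥ ln(1e-8) / ln(0.39594) = -18.4207 / -0.9265 ≈ 19.882
Smallest integer k satisfying the bound: 20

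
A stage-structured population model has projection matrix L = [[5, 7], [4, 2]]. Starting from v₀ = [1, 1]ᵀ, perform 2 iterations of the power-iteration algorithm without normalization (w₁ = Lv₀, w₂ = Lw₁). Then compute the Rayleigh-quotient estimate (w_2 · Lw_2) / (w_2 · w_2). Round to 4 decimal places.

w1 = Lv₀ = (12, 6)
w2 = Lw1 = (102, 60)
Lw2 = (930, 528)
w2·Lw2 = 102·930 + 60·528 = 126540; w2·w2 = 102·102 + 60·60 = 14004
λ ≈ 126540/14004 = 9.0360

λ ≈ 9.0360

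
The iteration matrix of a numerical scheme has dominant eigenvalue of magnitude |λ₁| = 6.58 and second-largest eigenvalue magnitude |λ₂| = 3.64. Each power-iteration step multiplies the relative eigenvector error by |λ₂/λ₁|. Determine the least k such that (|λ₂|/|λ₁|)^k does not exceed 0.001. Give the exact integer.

|λ₂/λ₁| = 3.64/6.58 = 0.55319
Need k ≥ ln(0.001) / ln(0.55319) = -6.9078 / -0.5921 ≈ 11.667
Smallest integer k satisfying the bound: 12

12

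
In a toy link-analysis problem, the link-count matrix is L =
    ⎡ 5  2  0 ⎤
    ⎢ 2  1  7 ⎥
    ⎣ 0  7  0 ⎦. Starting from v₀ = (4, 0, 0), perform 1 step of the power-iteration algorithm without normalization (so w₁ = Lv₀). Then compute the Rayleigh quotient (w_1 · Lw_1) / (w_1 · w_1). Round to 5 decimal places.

5.82759

w1 = Lv₀ = (5·4 + 2·0 + 0·0; 2·4 + 1·0 + 7·0; 0·4 + 7·0 + 0·0) = (20, 8, 0)
Lw1 = (116, 48, 56)
w1·Lw1 = 20·116 + 8·48 + 0·56 = 2704; w1·w1 = 20·20 + 8·8 + 0·0 = 464
λ ≈ 2704/464 = 5.82759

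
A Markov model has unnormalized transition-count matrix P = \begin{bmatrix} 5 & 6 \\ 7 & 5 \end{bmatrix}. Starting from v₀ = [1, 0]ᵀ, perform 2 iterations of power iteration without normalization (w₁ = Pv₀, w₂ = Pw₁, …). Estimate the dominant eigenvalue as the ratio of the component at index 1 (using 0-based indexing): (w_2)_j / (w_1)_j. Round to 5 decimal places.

10.00000

w1 = Pv₀ = (5·1 + 6·0; 7·1 + 5·0) = (5, 7)
w2 = Pw1 = (5·5 + 6·7; 7·5 + 5·7) = (67, 70)
Ratio at component: 70 / 7 = 10.00000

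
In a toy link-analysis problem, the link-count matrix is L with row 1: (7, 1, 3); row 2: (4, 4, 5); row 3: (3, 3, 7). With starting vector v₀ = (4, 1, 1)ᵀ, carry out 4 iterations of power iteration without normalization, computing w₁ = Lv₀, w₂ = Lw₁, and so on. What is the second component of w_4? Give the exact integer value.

52190

w1 = Lv₀ = (7·4 + 1·1 + 3·1; 4·4 + 4·1 + 5·1; 3·4 + 3·1 + 7·1) = (32, 25, 22)
w2 = Lw1 = (7·32 + 1·25 + 3·22; 4·32 + 4·25 + 5·22; 3·32 + 3·25 + 7·22) = (315, 338, 325)
w3 = Lw2 = (3518, 4237, 4234)
w4 = Lw3 = (41565, 52190, 52903)
The requested component of w4 is 52190.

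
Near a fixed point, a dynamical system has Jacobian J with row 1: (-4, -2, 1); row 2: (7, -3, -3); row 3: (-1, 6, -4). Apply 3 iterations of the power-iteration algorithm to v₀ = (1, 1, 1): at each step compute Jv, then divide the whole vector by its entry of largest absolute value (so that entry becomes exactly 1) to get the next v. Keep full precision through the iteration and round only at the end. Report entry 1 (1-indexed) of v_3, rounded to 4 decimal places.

-0.0444

Jv0 = (-5.00000, 1.00000, 1.00000); divide by -5.00000 → v1 = (1.00000, -0.20000, -0.20000)
Jv1 = (-3.80000, 8.20000, -1.40000); divide by 8.20000 → v2 = (-0.46341, 1.00000, -0.17073)
Jv2 = (-0.31707, -5.73171, 7.14634); divide by 7.14634 → v3 = (-0.04437, -0.80205, 1.00000)
Requested entry of v3: 13/-293 = -0.0444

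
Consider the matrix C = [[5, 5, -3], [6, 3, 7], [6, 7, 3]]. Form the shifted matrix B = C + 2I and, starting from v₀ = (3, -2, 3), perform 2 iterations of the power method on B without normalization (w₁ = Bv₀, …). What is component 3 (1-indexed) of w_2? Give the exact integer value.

310

B = C + 2I has rows (7, 5, -3); (6, 5, 7); (6, 7, 5)
w1 = Bv₀ = (7·3 + 5·(-2) + (-3)·3; 6·3 + 5·(-2) + 7·3; 6·3 + 7·(-2) + 5·3) = (2, 29, 19)
w2 = Bw1 = (7·2 + 5·29 + (-3)·19; 6·2 + 5·29 + 7·19; 6·2 + 7·29 + 5·19) = (102, 290, 310)
Requested component of w2: 310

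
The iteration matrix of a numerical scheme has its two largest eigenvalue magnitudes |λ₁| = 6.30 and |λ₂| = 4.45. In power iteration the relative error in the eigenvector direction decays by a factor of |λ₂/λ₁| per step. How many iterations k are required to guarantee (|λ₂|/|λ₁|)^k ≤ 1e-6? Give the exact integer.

40

|λ₂/λ₁| = 4.45/6.30 = 0.70635
Need k ≥ ln(1e-6) / ln(0.70635) = -13.8155 / -0.3476 ≈ 39.740
Smallest integer k satisfying the bound: 40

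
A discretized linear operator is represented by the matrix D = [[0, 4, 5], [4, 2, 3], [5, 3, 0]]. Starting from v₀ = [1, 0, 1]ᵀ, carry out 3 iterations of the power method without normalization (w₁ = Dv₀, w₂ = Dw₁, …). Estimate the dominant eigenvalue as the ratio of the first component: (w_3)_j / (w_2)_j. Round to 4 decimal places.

w1 = Dv₀ = (0·1 + 4·0 + 5·1; 4·1 + 2·0 + 3·1; 5·1 + 3·0 + 0·1) = (5, 7, 5)
w2 = Dw1 = (0·5 + 4·7 + 5·5; 4·5 + 2·7 + 3·5; 5·5 + 3·7 + 0·5) = (53, 49, 46)
w3 = Dw2 = (426, 448, 412)
Ratio at component: 426 / 53 = 8.0377

λ ≈ 8.0377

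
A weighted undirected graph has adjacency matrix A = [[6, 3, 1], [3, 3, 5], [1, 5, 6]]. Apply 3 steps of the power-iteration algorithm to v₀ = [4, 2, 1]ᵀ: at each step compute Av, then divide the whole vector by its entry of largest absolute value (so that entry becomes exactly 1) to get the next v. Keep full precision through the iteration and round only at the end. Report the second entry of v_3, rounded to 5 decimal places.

0.92455

Av0 = (31.000000, 23.000000, 20.000000); divide by 31.000000 → v1 = (1.000000, 0.741935, 0.645161)
Av1 = (8.870968, 8.451613, 8.580645); divide by 8.870968 → v2 = (1.000000, 0.952727, 0.967273)
Av2 = (9.825455, 10.694545, 11.567273); divide by 11.567273 → v3 = (0.849418, 0.924552, 1.000000)
Requested entry of v3: 2941/3181 = 0.92455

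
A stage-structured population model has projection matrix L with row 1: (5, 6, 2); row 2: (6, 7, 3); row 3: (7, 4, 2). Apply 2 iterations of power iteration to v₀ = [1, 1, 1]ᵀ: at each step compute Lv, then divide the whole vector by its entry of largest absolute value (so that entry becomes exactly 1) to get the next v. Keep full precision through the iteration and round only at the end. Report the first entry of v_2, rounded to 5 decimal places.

Lv0 = (13.000000, 16.000000, 13.000000); divide by 16.000000 → v1 = (0.812500, 1.000000, 0.812500)
Lv1 = (11.687500, 14.312500, 11.312500); divide by 14.312500 → v2 = (0.816594, 1.000000, 0.790393)
Requested entry of v2: 187/229 = 0.81659

0.81659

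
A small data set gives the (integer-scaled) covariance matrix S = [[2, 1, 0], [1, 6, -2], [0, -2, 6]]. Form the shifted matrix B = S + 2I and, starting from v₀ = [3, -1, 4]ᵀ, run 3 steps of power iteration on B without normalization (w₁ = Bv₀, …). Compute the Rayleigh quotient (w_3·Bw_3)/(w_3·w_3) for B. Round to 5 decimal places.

9.87671

B = S + 2I has rows (4, 1, 0); (1, 8, -2); (0, -2, 8)
w1 = Bv₀ = (4·3 + 1·(-1) + 0·4; 1·3 + 8·(-1) + (-2)·4; 0·3 + (-2)·(-1) + 8·4) = (11, -13, 34)
w2 = Bw1 = (4·11 + 1·(-13) + 0·34; 1·11 + 8·(-13) + (-2)·34; 0·11 + (-2)·(-13) + 8·34) = (31, -161, 298)
w3 = Bw2 = (-37, -1853, 2706)
Bw3 = (-2001, -20273, 25354)
w3·Bw3 = 106247830; w3·w3 = 10757414; μ ≈ 106247830/10757414 = 9.87671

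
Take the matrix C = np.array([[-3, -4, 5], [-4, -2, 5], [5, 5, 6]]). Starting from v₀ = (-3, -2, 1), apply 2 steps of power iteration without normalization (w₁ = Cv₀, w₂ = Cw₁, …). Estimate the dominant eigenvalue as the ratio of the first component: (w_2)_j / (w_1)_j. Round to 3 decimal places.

w1 = Cv₀ = ((-3)·(-3) + (-4)·(-2) + 5·1; (-4)·(-3) + (-2)·(-2) + 5·1; 5·(-3) + 5·(-2) + 6·1) = (22, 21, -19)
w2 = Cw1 = ((-3)·22 + (-4)·21 + 5·(-19); (-4)·22 + (-2)·21 + 5·(-19); 5·22 + 5·21 + 6·(-19)) = (-245, -225, 101)
Ratio at component: -245 / 22 = -11.136

λ ≈ -11.136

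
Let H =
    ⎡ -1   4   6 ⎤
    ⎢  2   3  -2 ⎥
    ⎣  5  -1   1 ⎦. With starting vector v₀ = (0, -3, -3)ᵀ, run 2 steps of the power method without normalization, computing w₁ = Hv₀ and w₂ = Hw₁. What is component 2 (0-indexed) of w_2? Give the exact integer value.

-147

w1 = Hv₀ = ((-1)·0 + 4·(-3) + 6·(-3); 2·0 + 3·(-3) + (-2)·(-3); 5·0 + (-1)·(-3) + 1·(-3)) = (-30, -3, 0)
w2 = Hw1 = ((-1)·(-30) + 4·(-3) + 6·0; 2·(-30) + 3·(-3) + (-2)·0; 5·(-30) + (-1)·(-3) + 1·0) = (18, -69, -147)
The requested component of w2 is -147.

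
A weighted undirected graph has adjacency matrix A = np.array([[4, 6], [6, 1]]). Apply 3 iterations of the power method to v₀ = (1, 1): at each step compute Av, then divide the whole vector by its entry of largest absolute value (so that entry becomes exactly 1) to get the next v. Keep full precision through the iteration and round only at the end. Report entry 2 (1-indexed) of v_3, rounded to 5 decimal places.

Av0 = (10.000000, 7.000000); divide by 10.000000 → v1 = (1.000000, 0.700000)
Av1 = (8.200000, 6.700000); divide by 8.200000 → v2 = (1.000000, 0.817073)
Av2 = (8.902439, 6.817073); divide by 8.902439 → v3 = (1.000000, 0.765753)
Requested entry of v3: 559/730 = 0.76575

0.76575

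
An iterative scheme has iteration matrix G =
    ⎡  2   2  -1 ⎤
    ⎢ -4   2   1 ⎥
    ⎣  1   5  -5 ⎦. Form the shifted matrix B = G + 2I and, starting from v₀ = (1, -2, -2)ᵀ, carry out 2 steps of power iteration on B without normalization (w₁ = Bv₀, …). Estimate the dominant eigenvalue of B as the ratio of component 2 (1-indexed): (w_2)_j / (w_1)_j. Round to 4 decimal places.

μ ≈ 4.7857

B = G + 2I has rows (4, 2, -1); (-4, 4, 1); (1, 5, -3)
w1 = Bv₀ = (4·1 + 2·(-2) + (-1)·(-2); (-4)·1 + 4·(-2) + 1·(-2); 1·1 + 5·(-2) + (-3)·(-2)) = (2, -14, -3)
w2 = Bw1 = (4·2 + 2·(-14) + (-1)·(-3); (-4)·2 + 4·(-14) + 1·(-3); 1·2 + 5·(-14) + (-3)·(-3)) = (-17, -67, -59)
Ratio: -67/-14 = 4.7857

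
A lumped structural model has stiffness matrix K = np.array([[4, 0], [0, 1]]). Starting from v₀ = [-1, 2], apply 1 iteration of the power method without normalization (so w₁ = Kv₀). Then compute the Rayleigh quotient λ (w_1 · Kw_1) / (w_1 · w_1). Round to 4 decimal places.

w1 = Kv₀ = (-4, 2)
Kw1 = (-16, 2)
w1·Kw1 = (-4)·(-16) + 2·2 = 68; w1·w1 = (-4)·(-4) + 2·2 = 20
λ ≈ 68/20 = 3.4000

λ ≈ 3.4000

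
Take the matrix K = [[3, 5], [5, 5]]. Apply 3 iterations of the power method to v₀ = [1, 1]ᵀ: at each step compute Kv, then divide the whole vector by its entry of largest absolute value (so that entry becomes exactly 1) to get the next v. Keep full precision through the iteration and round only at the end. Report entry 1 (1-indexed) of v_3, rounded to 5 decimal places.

Kv0 = (8.000000, 10.000000); divide by 10.000000 → v1 = (0.800000, 1.000000)
Kv1 = (7.400000, 9.000000); divide by 9.000000 → v2 = (0.822222, 1.000000)
Kv2 = (7.466667, 9.111111); divide by 9.111111 → v3 = (0.819512, 1.000000)
Requested entry of v3: 672/820 = 0.81951

0.81951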